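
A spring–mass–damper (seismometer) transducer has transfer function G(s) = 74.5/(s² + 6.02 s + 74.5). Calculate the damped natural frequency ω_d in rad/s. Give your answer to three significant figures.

ω_d ≈ 8.09 rad/s

ω_n = √74.5 = 8.63 rad/s; ζ = 6.02/(2·8.63) = 0.349.
ω_d = 8.63·√(1 − 0.349²) = 8.09 rad/s.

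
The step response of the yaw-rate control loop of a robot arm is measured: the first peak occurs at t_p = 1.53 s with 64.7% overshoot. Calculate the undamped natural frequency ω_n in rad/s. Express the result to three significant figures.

From the overshoot, ζ = −ln(OS)/√(π²+ln²(OS)) = 0.137.
t_p = π/ω_d ⇒ ω_d = 2.05 rad/s; then ω_n = ω_d/√(1−ζ²) = 2.07 rad/s.

ω_n ≈ 2.07 rad/s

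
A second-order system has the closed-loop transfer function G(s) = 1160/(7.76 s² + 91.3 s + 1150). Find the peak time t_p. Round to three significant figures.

Dividing through by 7.76: denominator becomes s² + 11.77 s + 148.2.
So ω_n = √148.2 = 12.2 rad/s and ζ = 11.77/(2·12.2) = 0.483.
ω_d = 12.2·√(1 − 0.483²) = 10.7 rad/s. t_p = π/ω_d = 0.295 s.

t_p ≈ 0.295 s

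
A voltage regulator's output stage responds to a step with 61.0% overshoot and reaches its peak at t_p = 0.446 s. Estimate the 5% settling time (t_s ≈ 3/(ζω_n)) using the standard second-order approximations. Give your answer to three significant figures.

t_s ≈ 2.71 s

ζ from %OS: ζ = |ln 0.610|/√(π²+ln²0.610) = 0.155.
t_p = π/ω_d ⇒ ω_d = 7.04 rad/s; then ω_n = ω_d/√(1−ζ²) = 7.13 rad/s.
t_s ≈ 3/(ζω_n) = 3/(0.155·7.13) = 2.71 s.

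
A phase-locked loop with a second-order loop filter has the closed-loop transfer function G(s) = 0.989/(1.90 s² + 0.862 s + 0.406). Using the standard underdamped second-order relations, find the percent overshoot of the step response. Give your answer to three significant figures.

Dividing through by 1.90: denominator becomes s² + 0.4537 s + 0.2137.
So ω_n = √0.2137 = 0.462 rad/s and ζ = 0.4537/(2·0.462) = 0.491.
%OS = 100·exp(−πζ/√(1−ζ²)) = 17.0%.

%OS ≈ 17.0%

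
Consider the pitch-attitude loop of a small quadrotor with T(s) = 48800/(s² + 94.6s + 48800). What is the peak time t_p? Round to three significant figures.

ω_n = √48800 = 221 rad/s; ζ = 94.6/(2·221) = 0.214.
ω_d = ω_n√(1−ζ²) = 216 rad/s. Then t_p = π/ω_d = 0.0146 s.

t_p ≈ 0.0146 s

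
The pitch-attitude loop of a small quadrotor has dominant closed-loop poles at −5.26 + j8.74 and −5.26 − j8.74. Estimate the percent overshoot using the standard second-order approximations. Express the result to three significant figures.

%OS ≈ 15.1%

With σ = 5.26, ω_d = 8.74: ω_n = √(σ²+ω_d²) = 10.2 rad/s, ζ = σ/ω_n = 0.516.
%OS = 100·exp(−πζ/√(1−ζ²)) = 15.1%.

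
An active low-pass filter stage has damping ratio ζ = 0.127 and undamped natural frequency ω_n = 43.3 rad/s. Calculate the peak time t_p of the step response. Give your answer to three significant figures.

t_p ≈ 0.0731 s

The damped frequency is ω_d = ω_n√(1−ζ²) = 43.3·√(1−0.0161) = 42.9 rad/s.
Peak time t_p = π/ω_d = π/42.9 = 0.0731 s.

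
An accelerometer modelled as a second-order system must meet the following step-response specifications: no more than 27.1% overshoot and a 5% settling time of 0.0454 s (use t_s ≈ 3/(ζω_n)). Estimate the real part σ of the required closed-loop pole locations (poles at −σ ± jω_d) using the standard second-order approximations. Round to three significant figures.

The settling-time spec alone fixes σ = ζω_n = 3/t_s = 3/0.0454 = 66.1.
(Overshoot then fixes ζ = 0.384 and hence ω_d = σ·√(1−ζ²)/ζ = 159 rad/s.)

σ ≈ 66.1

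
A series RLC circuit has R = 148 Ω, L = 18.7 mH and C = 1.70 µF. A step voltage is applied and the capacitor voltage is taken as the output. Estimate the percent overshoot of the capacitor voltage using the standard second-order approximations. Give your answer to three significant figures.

%OS ≈ 4.38%

For a series RLC circuit (capacitor voltage as output), ω_n = 1/√(LC) = 1/√(18.7 mH · 1.70 µF) = 5610 rad/s.
ζ = (R/2)·√(C/L) = (148/2)·√(1.70 µF/18.7 mH) = 0.706.
Overshoot: exp(−π·0.706/√(1−0.706²)) = 0.0438, i.e. 4.38%.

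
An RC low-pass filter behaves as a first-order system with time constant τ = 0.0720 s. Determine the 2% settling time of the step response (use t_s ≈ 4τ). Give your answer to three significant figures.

t_s ≈ 4τ = 0.288 s.

t_s ≈ 0.288 s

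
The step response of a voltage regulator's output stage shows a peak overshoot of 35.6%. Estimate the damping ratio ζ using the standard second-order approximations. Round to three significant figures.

ζ ≈ 0.312

Inverting the overshoot relation: ζ = |ln 0.356|/√(π² + ln²0.356) = 0.312.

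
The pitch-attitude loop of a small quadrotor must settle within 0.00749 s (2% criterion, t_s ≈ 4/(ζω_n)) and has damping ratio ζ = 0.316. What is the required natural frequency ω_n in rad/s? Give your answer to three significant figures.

Rearranging t_s ≈ 4/(ζω_n) gives ω_n = 4/(ζ·t_s) = 4/(0.316 × 0.00749) = 1690 rad/s.

ω_n ≈ 1690 rad/s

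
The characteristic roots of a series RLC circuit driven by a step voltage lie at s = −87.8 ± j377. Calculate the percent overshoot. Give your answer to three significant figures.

%OS ≈ 48.1%

The poles are at −σ ± jω_d with σ = 87.8 and ω_d = 377, so ω_n = √(σ²+ω_d²) = 387 rad/s and ζ = σ/ω_n = 0.227.
%OS = 100·exp(−πζ/√(1−ζ²)) = 48.1%.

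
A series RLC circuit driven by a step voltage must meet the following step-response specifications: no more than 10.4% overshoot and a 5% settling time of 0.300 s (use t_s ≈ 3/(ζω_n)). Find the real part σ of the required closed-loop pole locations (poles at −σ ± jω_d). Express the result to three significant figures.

σ ≈ 10.0

The settling-time spec alone fixes σ = ζω_n = 3/t_s = 3/0.300 = 10.0.
(Overshoot then fixes ζ = 0.585 and hence ω_d = σ·√(1−ζ²)/ζ = 13.9 rad/s.)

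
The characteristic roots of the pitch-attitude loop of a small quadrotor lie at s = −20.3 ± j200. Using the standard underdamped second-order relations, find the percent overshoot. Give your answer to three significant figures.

%OS ≈ 72.7%

The poles are at −σ ± jω_d with σ = 20.3 and ω_d = 200, so ω_n = √(σ²+ω_d²) = 201 rad/s and ζ = σ/ω_n = 0.101.
Overshoot: exp(−π·0.101/√(1−0.101²)) = 0.727, i.e. 72.7%.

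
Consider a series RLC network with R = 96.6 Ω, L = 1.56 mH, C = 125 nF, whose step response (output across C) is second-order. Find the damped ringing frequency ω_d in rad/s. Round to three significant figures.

For a series RLC circuit (capacitor voltage as output), ω_n = 1/√(LC) = 1/√(1.56 mH · 125 nF) = 71600 rad/s.
ζ = (R/2)·√(C/L) = (96.6/2)·√(125 nF/1.56 mH) = 0.432.
ω_d = ω_n√(1−ζ²) = 64600 rad/s.

ω_d ≈ 64600 rad/s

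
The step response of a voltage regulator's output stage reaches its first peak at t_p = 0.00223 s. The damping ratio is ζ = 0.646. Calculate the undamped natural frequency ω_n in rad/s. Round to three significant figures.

Peak time t_p = π/ω_d, so ω_d = π/t_p = π/0.00223 = 1410 rad/s.
ω_n = ω_d/√(1−ζ²) = 1410/√0.583 = 1850 rad/s.

ω_n ≈ 1850 rad/s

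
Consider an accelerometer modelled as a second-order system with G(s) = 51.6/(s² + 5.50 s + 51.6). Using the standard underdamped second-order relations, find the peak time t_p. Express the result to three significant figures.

t_p ≈ 0.473 s

Comparing the denominator to s² + 2ζω_n s + ω_n²: ω_n = √51.6 = 7.18 rad/s, and 2ζω_n = 5.50 so ζ = 5.50/(2·7.18) = 0.383.
The damped frequency ω_d = ω_n√(1−ζ²) = 6.64 rad/s. Then t_p = π/ω_d = 0.473 s.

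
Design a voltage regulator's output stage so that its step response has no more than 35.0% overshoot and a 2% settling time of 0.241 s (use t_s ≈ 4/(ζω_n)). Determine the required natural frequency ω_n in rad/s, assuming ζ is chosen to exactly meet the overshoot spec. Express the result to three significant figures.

ζ = −ln(OS)/√(π² + (ln OS)²). With OS = 0.350, ln OS = −1.050 and ζ = 1.050/3.312 = 0.317.
From t_s ≈ 4/(ζω_n): ω_n = 4/(ζ·t_s) = 4/(0.317·0.241) = 52.4 rad/s.

ω_n ≈ 52.4 rad/s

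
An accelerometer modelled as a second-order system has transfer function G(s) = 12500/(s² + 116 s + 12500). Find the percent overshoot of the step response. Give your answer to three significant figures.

Matching coefficients with s² + 2ζω_n s + ω_n² gives ω_n² = 12500 ⇒ ω_n = 112 rad/s, and ζ = 116/(2ω_n) = 0.519.
Overshoot: exp(−π·0.519/√(1−0.519²)) = 0.149, i.e. 14.9%.

%OS ≈ 14.9%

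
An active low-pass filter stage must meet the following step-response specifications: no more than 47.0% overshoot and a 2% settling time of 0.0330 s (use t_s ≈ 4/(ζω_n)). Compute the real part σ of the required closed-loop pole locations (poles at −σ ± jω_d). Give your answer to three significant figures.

σ ≈ 121

The settling-time spec alone fixes σ = ζω_n = 4/t_s = 4/0.0330 = 121.
(Overshoot then fixes ζ = 0.234 and hence ω_d = σ·√(1−ζ²)/ζ = 504 rad/s.)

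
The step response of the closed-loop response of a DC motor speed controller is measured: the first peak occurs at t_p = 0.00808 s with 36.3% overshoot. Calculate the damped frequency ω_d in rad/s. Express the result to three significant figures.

t_p = π/ω_d, so ω_d = π/0.00808 = 389 rad/s.

ω_d ≈ 389 rad/s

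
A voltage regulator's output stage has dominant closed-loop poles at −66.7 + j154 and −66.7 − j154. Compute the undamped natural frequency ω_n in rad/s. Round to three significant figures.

ω_n ≈ 168 rad/s

The poles are at −σ ± jω_d with σ = 66.7 and ω_d = 154, so ω_n = √(σ²+ω_d²) = 168 rad/s and ζ = σ/ω_n = 0.397.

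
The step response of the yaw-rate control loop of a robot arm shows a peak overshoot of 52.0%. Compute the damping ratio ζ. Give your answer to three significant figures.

From %OS = 100·exp(−πζ/√(1−ζ²)), invert to get ζ = −ln(OS)/√(π² + ln²(OS)) with OS = 0.520.
−ln 0.520 = 0.6539, so ζ = 0.6539/√(π² + 0.4276) = 0.204.

ζ ≈ 0.204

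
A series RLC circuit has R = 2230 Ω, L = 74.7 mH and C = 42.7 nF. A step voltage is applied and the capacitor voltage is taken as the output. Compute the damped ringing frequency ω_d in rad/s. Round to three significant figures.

ω_d ≈ 9520 rad/s

For a series RLC circuit (capacitor voltage as output), ω_n = 1/√(LC) = 1/√(74.7 mH · 42.7 nF) = 17700 rad/s.
ζ = (R/2)·√(C/L) = (2230/2)·√(42.7 nF/74.7 mH) = 0.843.
ω_d = ω_n√(1−ζ²) = 9520 rad/s.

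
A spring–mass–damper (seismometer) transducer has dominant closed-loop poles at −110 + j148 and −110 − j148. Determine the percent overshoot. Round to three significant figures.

%OS ≈ 9.68%

The poles are at −σ ± jω_d with σ = 110 and ω_d = 148, so ω_n = √(σ²+ω_d²) = 184 rad/s and ζ = σ/ω_n = 0.597.
Overshoot: exp(−π·0.597/√(1−0.597²)) = 0.0968, i.e. 9.68%.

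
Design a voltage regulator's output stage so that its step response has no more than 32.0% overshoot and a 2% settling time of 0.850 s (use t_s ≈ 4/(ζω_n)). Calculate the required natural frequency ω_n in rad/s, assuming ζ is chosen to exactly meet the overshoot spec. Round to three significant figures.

ω_n ≈ 13.8 rad/s

ζ = −ln(OS)/√(π² + (ln OS)²). With OS = 0.320, ln OS = −1.139 and ζ = 1.139/3.342 = 0.341.
Then ω_n = 4/(ζ t_s) = 4/(0.341 × 0.850) = 13.8 rad/s.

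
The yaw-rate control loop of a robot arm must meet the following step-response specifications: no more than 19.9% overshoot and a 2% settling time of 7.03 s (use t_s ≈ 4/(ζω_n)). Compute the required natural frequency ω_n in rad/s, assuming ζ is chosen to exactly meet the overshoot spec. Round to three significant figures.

From %OS = 100·exp(−πζ/√(1−ζ²)), invert to get ζ = −ln(OS)/√(π² + ln²(OS)) with OS = 0.199.
−ln 0.199 = 1.614, so ζ = 1.614/√(π² + 2.606) = 0.457.
Then ω_n = 4/(ζ t_s) = 4/(0.457 × 7.03) = 1.24 rad/s.

ω_n ≈ 1.24 rad/s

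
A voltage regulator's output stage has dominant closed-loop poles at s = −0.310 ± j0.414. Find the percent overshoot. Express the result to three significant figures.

%OS ≈ 9.51%

|pole| = ω_n = √(0.310² + 0.414²) = 0.517 rad/s; ζ = cos θ = σ/ω_n = 0.599.
%OS = 100 e^{−πζ/√(1−ζ²)} with ζ = 0.599 gives 9.51%.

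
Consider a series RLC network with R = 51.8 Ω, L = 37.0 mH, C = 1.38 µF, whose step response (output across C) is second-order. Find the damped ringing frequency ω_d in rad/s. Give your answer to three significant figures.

ω_d ≈ 4370 rad/s

For a series RLC circuit (capacitor voltage as output), ω_n = 1/√(LC) = 1/√(37.0 mH · 1.38 µF) = 4430 rad/s.
ζ = (R/2)·√(C/L) = (51.8/2)·√(1.38 µF/37.0 mH) = 0.158.
ω_d = ω_n√(1−ζ²) = 4370 rad/s.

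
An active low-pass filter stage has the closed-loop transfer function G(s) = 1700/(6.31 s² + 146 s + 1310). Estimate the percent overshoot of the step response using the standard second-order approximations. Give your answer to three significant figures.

%OS ≈ 1.45%

Dividing through by 6.31: denominator becomes s² + 23.14 s + 207.6.
So ω_n = √207.6 = 14.4 rad/s and ζ = 23.14/(2·14.4) = 0.803.
Overshoot: exp(−π·0.803/√(1−0.803²)) = 0.0145, i.e. 1.45%.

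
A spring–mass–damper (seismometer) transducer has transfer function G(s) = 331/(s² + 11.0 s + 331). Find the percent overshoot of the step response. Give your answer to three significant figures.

Matching coefficients with s² + 2ζω_n s + ω_n² gives ω_n² = 331 ⇒ ω_n = 18.2 rad/s, and ζ = 11.0/(2ω_n) = 0.302.
%OS = 100·exp(−πζ/√(1−ζ²)) = 36.9%.

%OS ≈ 36.9%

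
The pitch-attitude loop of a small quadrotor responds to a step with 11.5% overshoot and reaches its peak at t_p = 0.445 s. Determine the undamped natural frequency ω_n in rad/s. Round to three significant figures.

ω_n ≈ 8.57 rad/s

From the overshoot, ζ = −ln(OS)/√(π²+ln²(OS)) = 0.567.
t_p = π/ω_d ⇒ ω_d = 7.06 rad/s; then ω_n = ω_d/√(1−ζ²) = 8.57 rad/s.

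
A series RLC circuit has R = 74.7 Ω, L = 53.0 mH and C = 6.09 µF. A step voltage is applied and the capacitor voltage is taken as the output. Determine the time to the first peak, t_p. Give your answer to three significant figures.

For a series RLC circuit (capacitor voltage as output), ω_n = 1/√(LC) = 1/√(53.0 mH · 6.09 µF) = 1760 rad/s.
ζ = (R/2)·√(C/L) = (74.7/2)·√(6.09 µF/53.0 mH) = 0.400.
ω_d = ω_n√(1−ζ²) = 1610 rad/s. t_p = π/ω_d = 0.00195 s.

t_p ≈ 0.00195 s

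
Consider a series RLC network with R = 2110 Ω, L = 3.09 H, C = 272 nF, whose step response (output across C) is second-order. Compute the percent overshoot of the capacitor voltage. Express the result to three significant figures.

For a series RLC circuit (capacitor voltage as output), ω_n = 1/√(LC) = 1/√(3.09 H · 272 nF) = 1090 rad/s.
ζ = (R/2)·√(C/L) = (2110/2)·√(272 nF/3.09 H) = 0.313.
Overshoot: exp(−π·0.313/√(1−0.313²)) = 0.355, i.e. 35.5%.

%OS ≈ 35.5%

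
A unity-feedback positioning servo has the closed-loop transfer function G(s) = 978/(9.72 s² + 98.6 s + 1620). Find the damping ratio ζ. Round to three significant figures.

Dividing through by 9.72: denominator becomes s² + 10.14 s + 166.7.
So ω_n = √166.7 = 12.9 rad/s and ζ = 10.14/(2·12.9) = 0.393.

ζ ≈ 0.393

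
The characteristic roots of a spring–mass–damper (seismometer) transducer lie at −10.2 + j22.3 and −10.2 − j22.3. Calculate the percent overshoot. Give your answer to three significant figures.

%OS ≈ 23.8%

The poles are at −σ ± jω_d with σ = 10.2 and ω_d = 22.3, so ω_n = √(σ²+ω_d²) = 24.5 rad/s and ζ = σ/ω_n = 0.416.
%OS = 100·exp(−πζ/√(1−ζ²)) = 23.8%.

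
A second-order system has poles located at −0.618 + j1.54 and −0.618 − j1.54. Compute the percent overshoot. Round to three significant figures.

|pole| = ω_n = √(0.618² + 1.54²) = 1.66 rad/s; ζ = cos θ = σ/ω_n = 0.372.
%OS = 100·exp(−πζ/√(1−ζ²)) = 28.3%.

%OS ≈ 28.3%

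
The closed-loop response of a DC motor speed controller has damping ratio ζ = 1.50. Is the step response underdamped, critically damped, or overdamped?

overdamped

Since ζ = 1.50 > 1, the system is overdamped.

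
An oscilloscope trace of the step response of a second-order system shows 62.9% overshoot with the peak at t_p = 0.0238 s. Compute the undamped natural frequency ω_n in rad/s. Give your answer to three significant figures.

ω_n ≈ 133 rad/s

ζ from %OS: ζ = |ln 0.629|/√(π²+ln²0.629) = 0.146.
From t_p = π/ω_d, ω_d = π/0.0238 = 132 rad/s, so ω_n = ω_d/√(1−ζ²) = 133 rad/s.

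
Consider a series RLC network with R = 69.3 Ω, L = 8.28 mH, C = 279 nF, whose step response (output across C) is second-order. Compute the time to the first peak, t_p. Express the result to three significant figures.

For a series RLC circuit (capacitor voltage as output), ω_n = 1/√(LC) = 1/√(8.28 mH · 279 nF) = 20800 rad/s.
ζ = (R/2)·√(C/L) = (69.3/2)·√(279 nF/8.28 mH) = 0.201.
ω_d = 20800·√(1 − 0.201²) = 20400 rad/s. t_p = π/ω_d = 0.000154 s.

t_p ≈ 0.000154 s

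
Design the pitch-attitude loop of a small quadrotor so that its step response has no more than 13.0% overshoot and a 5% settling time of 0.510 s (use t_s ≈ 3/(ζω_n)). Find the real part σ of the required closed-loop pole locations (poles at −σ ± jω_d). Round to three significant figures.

σ ≈ 5.88

The settling-time spec alone fixes σ = ζω_n = 3/t_s = 3/0.510 = 5.88.
(Overshoot then fixes ζ = 0.545 and hence ω_d = σ·√(1−ζ²)/ζ = 9.06 rad/s.)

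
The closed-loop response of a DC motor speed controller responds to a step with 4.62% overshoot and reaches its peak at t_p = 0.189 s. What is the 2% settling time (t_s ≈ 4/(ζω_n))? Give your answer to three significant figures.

t_s ≈ 0.246 s

The overshoot fixes ζ = −ln(OS)/√(π²+ln²(OS)) = 0.699.
t_p = π/ω_d ⇒ ω_d = 16.6 rad/s; then ω_n = ω_d/√(1−ζ²) = 23.3 rad/s.
t_s ≈ 4/(ζω_n) = 4/(0.699·23.3) = 0.246 s.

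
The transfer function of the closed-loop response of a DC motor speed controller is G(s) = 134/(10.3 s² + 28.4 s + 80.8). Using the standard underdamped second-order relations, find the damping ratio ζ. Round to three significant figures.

Dividing through by 10.3: denominator becomes s² + 2.757 s + 7.845.
So ω_n = √7.845 = 2.80 rad/s and ζ = 2.757/(2·2.80) = 0.492.

ζ ≈ 0.492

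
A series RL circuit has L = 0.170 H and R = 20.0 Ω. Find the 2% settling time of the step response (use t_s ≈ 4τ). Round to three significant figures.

t_s ≈ 0.0340 s

τ = L/R = 0.170/20.0 = 0.00850 s.
t_s ≈ 4τ = 0.0340 s.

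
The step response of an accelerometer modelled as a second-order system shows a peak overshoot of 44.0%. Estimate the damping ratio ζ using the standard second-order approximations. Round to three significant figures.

From %OS = 100·exp(−πζ/√(1−ζ²)), invert to get ζ = −ln(OS)/√(π² + ln²(OS)) with OS = 0.440.
−ln 0.440 = 0.8210, so ζ = 0.8210/√(π² + 0.6740) = 0.253.

ζ ≈ 0.253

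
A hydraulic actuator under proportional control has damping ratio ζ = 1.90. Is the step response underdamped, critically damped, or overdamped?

overdamped

Since ζ = 1.90 > 1, the system is overdamped.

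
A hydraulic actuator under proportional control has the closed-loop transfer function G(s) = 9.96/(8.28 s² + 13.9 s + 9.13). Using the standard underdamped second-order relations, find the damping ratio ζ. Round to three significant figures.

ζ ≈ 0.799

Dividing through by 8.28: denominator becomes s² + 1.679 s + 1.103.
So ω_n = √1.103 = 1.05 rad/s and ζ = 1.679/(2·1.05) = 0.799.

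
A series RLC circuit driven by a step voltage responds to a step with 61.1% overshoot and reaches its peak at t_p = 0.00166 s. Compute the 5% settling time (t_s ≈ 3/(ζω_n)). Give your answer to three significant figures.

t_s ≈ 0.0101 s

The overshoot fixes ζ = −ln(OS)/√(π²+ln²(OS)) = 0.155.
t_p = π/ω_d ⇒ ω_d = 1890 rad/s; then ω_n = ω_d/√(1−ζ²) = 1920 rad/s.
t_s ≈ 3/(ζω_n) = 3/(0.155·1920) = 0.0101 s.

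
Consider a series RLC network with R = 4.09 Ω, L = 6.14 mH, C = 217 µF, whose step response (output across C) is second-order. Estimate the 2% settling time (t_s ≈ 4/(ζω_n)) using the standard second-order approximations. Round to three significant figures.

For a series RLC circuit (capacitor voltage as output), ω_n = 1/√(LC) = 1/√(6.14 mH · 217 µF) = 866 rad/s.
ζ = (R/2)·√(C/L) = (4.09/2)·√(217 µF/6.14 mH) = 0.384.
t_s ≈ 4/(ζω_n) = 0.0120 s.

t_s ≈ 0.0120 s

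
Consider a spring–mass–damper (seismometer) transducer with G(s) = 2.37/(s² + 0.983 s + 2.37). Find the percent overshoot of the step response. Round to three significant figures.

Comparing the denominator to s² + 2ζω_n s + ω_n²: ω_n = √2.37 = 1.54 rad/s, and 2ζω_n = 0.983 so ζ = 0.983/(2·1.54) = 0.319.
%OS = 100 e^{−πζ/√(1−ζ²)} with ζ = 0.319 gives 34.7%.

%OS ≈ 34.7%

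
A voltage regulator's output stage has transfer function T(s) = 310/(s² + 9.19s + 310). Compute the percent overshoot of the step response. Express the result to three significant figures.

Comparing the denominator to s² + 2ζω_n s + ω_n²: ω_n = √310 = 17.6 rad/s, and 2ζω_n = 9.19 so ζ = 9.19/(2·17.6) = 0.261.
%OS = 100·exp(−πζ/√(1−ζ²)) = 42.8%.

%OS ≈ 42.8%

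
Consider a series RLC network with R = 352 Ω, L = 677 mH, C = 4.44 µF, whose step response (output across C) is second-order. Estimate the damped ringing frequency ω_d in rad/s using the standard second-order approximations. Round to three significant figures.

For a series RLC circuit (capacitor voltage as output), ω_n = 1/√(LC) = 1/√(677 mH · 4.44 µF) = 577 rad/s.
ζ = (R/2)·√(C/L) = (352/2)·√(4.44 µF/677 mH) = 0.451.
ω_d = 577·√(1 − 0.451²) = 515 rad/s.

ω_d ≈ 515 rad/s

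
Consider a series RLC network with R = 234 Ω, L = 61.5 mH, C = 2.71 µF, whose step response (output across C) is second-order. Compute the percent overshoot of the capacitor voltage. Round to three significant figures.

%OS ≈ 2.08%

For a series RLC circuit (capacitor voltage as output), ω_n = 1/√(LC) = 1/√(61.5 mH · 2.71 µF) = 2450 rad/s.
ζ = (R/2)·√(C/L) = (234/2)·√(2.71 µF/61.5 mH) = 0.777.
%OS = 100 e^{−πζ/√(1−ζ²)} with ζ = 0.777 gives 2.08%.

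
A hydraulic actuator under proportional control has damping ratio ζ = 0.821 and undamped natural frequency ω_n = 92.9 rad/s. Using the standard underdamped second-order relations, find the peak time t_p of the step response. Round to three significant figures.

The damped frequency is ω_d = ω_n√(1−ζ²) = 92.9·√(1−0.674) = 53.0 rad/s.
Peak time t_p = π/ω_d = π/53.0 = 0.0592 s.

t_p ≈ 0.0592 s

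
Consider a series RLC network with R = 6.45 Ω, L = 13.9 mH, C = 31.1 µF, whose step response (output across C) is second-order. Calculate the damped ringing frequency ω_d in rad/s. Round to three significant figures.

For a series RLC circuit (capacitor voltage as output), ω_n = 1/√(LC) = 1/√(13.9 mH · 31.1 µF) = 1520 rad/s.
ζ = (R/2)·√(C/L) = (6.45/2)·√(31.1 µF/13.9 mH) = 0.153.
The damped frequency ω_d = ω_n√(1−ζ²) = 1500 rad/s.

ω_d ≈ 1500 rad/s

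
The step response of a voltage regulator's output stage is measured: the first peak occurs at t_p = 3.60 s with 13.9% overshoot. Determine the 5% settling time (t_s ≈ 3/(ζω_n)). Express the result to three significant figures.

t_s ≈ 5.47 s

From the overshoot, ζ = −ln(OS)/√(π²+ln²(OS)) = 0.532.
t_p = π/ω_d ⇒ ω_d = 0.873 rad/s; then ω_n = ω_d/√(1−ζ²) = 1.03 rad/s.
t_s ≈ 3/(ζω_n) = 3/(0.532·1.03) = 5.47 s.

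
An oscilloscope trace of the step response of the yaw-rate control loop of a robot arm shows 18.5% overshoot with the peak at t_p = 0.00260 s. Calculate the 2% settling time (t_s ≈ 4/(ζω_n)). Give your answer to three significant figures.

t_s ≈ 0.00616 s

ζ from %OS: ζ = |ln 0.185|/√(π²+ln²0.185) = 0.473.
t_p = π/ω_d ⇒ ω_d = 1210 rad/s; then ω_n = ω_d/√(1−ζ²) = 1370 rad/s.
t_s ≈ 4/(ζω_n) = 4/(0.473·1370) = 0.00616 s.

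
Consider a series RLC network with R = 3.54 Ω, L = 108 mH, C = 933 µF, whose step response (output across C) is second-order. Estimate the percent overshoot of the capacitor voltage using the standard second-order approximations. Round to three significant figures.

For a series RLC circuit (capacitor voltage as output), ω_n = 1/√(LC) = 1/√(108 mH · 933 µF) = 99.6 rad/s.
ζ = (R/2)·√(C/L) = (3.54/2)·√(933 µF/108 mH) = 0.165.
Overshoot: exp(−π·0.165/√(1−0.165²)) = 0.592, i.e. 59.2%.

%OS ≈ 59.2%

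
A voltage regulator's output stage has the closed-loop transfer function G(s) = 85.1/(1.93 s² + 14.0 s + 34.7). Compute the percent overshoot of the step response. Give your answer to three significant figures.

%OS ≈ 0.559%

Dividing through by 1.93: denominator becomes s² + 7.254 s + 17.98.
So ω_n = √17.98 = 4.24 rad/s and ζ = 7.254/(2·4.24) = 0.855.
%OS = 100·exp(−πζ/√(1−ζ²)) = 0.559%.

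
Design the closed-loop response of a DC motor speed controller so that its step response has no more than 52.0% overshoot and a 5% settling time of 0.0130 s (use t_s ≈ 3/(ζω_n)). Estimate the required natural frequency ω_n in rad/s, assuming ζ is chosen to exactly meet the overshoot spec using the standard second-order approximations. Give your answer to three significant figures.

Inverting the overshoot relation: ζ = |ln 0.520|/√(π² + ln²0.520) = 0.204.
From t_s ≈ 3/(ζω_n): ω_n = 3/(ζ·t_s) = 3/(0.204·0.0130) = 1130 rad/s.

ω_n ≈ 1130 rad/s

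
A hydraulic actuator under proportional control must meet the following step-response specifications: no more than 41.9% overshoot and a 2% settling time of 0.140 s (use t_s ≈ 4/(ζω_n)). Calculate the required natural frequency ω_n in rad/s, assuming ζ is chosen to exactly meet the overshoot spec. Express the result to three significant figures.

ω_n ≈ 107 rad/s

ζ = −ln(OS)/√(π² + (ln OS)²). With OS = 0.419, ln OS = −0.8699 and ζ = 0.8699/3.260 = 0.267.
From t_s ≈ 4/(ζω_n): ω_n = 4/(ζ·t_s) = 4/(0.267·0.140) = 107 rad/s.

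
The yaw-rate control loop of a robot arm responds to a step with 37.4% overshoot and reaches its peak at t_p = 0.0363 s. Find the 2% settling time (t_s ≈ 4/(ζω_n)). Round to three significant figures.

t_s ≈ 0.148 s

ζ from %OS: ζ = |ln 0.374|/√(π²+ln²0.374) = 0.299.
t_p = π/ω_d ⇒ ω_d = 86.5 rad/s; then ω_n = ω_d/√(1−ζ²) = 90.7 rad/s.
t_s ≈ 4/(ζω_n) = 4/(0.299·90.7) = 0.148 s.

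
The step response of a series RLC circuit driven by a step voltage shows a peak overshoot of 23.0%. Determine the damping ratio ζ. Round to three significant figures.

From %OS = 100·exp(−πζ/√(1−ζ²)), invert to get ζ = −ln(OS)/√(π² + ln²(OS)) with OS = 0.230.
−ln 0.230 = 1.470, so ζ = 1.470/√(π² + 2.160) = 0.424.

ζ ≈ 0.424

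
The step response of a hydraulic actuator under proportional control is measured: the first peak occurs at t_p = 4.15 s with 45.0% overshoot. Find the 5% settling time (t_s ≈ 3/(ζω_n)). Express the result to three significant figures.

t_s ≈ 15.6 s

From the overshoot, ζ = −ln(OS)/√(π²+ln²(OS)) = 0.246.
From t_p = π/ω_d, ω_d = π/4.15 = 0.757 rad/s, so ω_n = ω_d/√(1−ζ²) = 0.781 rad/s.
t_s ≈ 3/(ζω_n) = 3/(0.246·0.781) = 15.6 s.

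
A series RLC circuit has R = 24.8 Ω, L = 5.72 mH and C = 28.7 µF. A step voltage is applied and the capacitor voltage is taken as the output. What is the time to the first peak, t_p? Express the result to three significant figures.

t_p ≈ 0.00266 s

For a series RLC circuit (capacitor voltage as output), ω_n = 1/√(LC) = 1/√(5.72 mH · 28.7 µF) = 2470 rad/s.
ζ = (R/2)·√(C/L) = (24.8/2)·√(28.7 µF/5.72 mH) = 0.878.
ω_d = ω_n√(1−ζ²) = 1180 rad/s. t_p = π/ω_d = 0.00266 s.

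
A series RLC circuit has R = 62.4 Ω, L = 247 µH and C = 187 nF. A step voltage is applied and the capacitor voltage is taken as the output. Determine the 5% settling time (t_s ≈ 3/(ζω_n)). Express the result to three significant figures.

t_s ≈ 0.0000238 s

For a series RLC circuit (capacitor voltage as output), ω_n = 1/√(LC) = 1/√(247 µH · 187 nF) = 147000 rad/s.
ζ = (R/2)·√(C/L) = (62.4/2)·√(187 nF/247 µH) = 0.858.
t_s ≈ 3/(ζω_n) = 0.0000238 s.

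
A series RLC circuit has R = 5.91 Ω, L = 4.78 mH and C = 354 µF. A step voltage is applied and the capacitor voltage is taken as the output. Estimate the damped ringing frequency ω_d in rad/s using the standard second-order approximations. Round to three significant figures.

ω_d ≈ 457 rad/s

For a series RLC circuit (capacitor voltage as output), ω_n = 1/√(LC) = 1/√(4.78 mH · 354 µF) = 769 rad/s.
ζ = (R/2)·√(C/L) = (5.91/2)·√(354 µF/4.78 mH) = 0.804.
The damped frequency ω_d = ω_n√(1−ζ²) = 457 rad/s.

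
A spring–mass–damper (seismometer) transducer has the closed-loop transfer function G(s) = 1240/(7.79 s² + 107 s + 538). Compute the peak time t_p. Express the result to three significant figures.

t_p ≈ 0.671 s

Dividing through by 7.79: denominator becomes s² + 13.74 s + 69.06.
So ω_n = √69.06 = 8.31 rad/s and ζ = 13.74/(2·8.31) = 0.826.
ω_d = ω_n√(1−ζ²) = 4.68 rad/s. t_p = π/ω_d = 0.671 s.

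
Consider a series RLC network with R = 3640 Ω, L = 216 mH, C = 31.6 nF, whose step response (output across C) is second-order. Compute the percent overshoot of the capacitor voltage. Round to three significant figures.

%OS ≈ 4.75%

For a series RLC circuit (capacitor voltage as output), ω_n = 1/√(LC) = 1/√(216 mH · 31.6 nF) = 12100 rad/s.
ζ = (R/2)·√(C/L) = (3640/2)·√(31.6 nF/216 mH) = 0.696.
%OS = 100·exp(−πζ/√(1−ζ²)) = 4.75%.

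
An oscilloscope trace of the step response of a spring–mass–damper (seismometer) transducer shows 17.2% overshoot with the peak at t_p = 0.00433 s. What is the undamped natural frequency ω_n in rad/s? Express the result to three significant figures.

From the overshoot, ζ = −ln(OS)/√(π²+ln²(OS)) = 0.489.
t_p = π/ω_d ⇒ ω_d = 726 rad/s; then ω_n = ω_d/√(1−ζ²) = 832 rad/s.

ω_n ≈ 832 rad/s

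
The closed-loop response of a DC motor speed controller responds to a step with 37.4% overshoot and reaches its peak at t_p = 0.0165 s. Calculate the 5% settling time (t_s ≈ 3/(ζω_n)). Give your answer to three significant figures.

t_s ≈ 0.0503 s

From the overshoot, ζ = −ln(OS)/√(π²+ln²(OS)) = 0.299.
From t_p = π/ω_d, ω_d = π/0.0165 = 190 rad/s, so ω_n = ω_d/√(1−ζ²) = 200 rad/s.
t_s ≈ 3/(ζω_n) = 3/(0.299·200) = 0.0503 s.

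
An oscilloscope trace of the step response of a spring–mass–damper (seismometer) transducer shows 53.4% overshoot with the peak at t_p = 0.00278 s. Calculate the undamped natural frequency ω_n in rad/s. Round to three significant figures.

ω_n ≈ 1150 rad/s

From the overshoot, ζ = −ln(OS)/√(π²+ln²(OS)) = 0.196.
t_p = π/ω_d ⇒ ω_d = 1130 rad/s; then ω_n = ω_d/√(1−ζ²) = 1150 rad/s.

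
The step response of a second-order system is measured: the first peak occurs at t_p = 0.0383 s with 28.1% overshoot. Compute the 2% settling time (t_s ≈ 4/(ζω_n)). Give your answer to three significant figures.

The overshoot fixes ζ = −ln(OS)/√(π²+ln²(OS)) = 0.375.
t_p = π/ω_d ⇒ ω_d = 82.0 rad/s; then ω_n = ω_d/√(1−ζ²) = 88.5 rad/s.
t_s ≈ 4/(ζω_n) = 4/(0.375·88.5) = 0.121 s.

t_s ≈ 0.121 s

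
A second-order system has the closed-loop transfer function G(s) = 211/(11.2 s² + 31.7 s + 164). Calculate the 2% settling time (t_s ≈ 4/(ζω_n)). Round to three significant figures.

Dividing through by 11.2: denominator becomes s² + 2.830 s + 14.64.
So ω_n = √14.64 = 3.83 rad/s and ζ = 2.830/(2·3.83) = 0.370.
t_s ≈ 4/(ζω_n) = 2.83 s.

t_s ≈ 2.83 s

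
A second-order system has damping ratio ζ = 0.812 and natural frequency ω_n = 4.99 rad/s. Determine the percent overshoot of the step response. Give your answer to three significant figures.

%OS ≈ 1.26%

For an underdamped second-order system, %OS = 100·exp(−πζ/√(1−ζ²)).
πζ/√(1−ζ²) = π·0.812/√(1−0.659) = 4.371, so %OS = 100·e^(−4.371) = 1.26%.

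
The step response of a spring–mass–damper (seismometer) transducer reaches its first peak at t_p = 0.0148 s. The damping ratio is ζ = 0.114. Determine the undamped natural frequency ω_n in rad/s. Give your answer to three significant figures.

Peak time t_p = π/ω_d, so ω_d = π/t_p = π/0.0148 = 212 rad/s.
ω_n = ω_d/√(1−ζ²) = 212/√0.987 = 214 rad/s.

ω_n ≈ 214 rad/s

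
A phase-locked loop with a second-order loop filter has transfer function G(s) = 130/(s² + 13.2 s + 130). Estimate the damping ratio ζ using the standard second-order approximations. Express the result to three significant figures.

Matching coefficients with s² + 2ζω_n s + ω_n² gives ω_n² = 130 ⇒ ω_n = 11.4 rad/s, and ζ = 13.2/(2ω_n) = 0.579.

ζ ≈ 0.579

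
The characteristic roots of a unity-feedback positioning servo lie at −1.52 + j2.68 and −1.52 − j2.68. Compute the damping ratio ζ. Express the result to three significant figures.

ζ ≈ 0.493

The poles are at −σ ± jω_d with σ = 1.52 and ω_d = 2.68, so ω_n = √(σ²+ω_d²) = 3.08 rad/s and ζ = σ/ω_n = 0.493.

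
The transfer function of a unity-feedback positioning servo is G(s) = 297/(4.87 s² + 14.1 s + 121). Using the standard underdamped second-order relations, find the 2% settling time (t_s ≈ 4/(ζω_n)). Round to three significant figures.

t_s ≈ 2.76 s

Dividing through by 4.87: denominator becomes s² + 2.895 s + 24.85.
So ω_n = √24.85 = 4.98 rad/s and ζ = 2.895/(2·4.98) = 0.290.
t_s ≈ 4/(ζω_n) = 2.76 s.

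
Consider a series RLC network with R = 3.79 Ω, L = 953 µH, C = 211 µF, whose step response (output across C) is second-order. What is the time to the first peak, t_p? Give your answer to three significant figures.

For a series RLC circuit (capacitor voltage as output), ω_n = 1/√(LC) = 1/√(953 µH · 211 µF) = 2230 rad/s.
ζ = (R/2)·√(C/L) = (3.79/2)·√(211 µF/953 µH) = 0.892.
The damped frequency ω_d = ω_n√(1−ζ²) = 1010 rad/s. t_p = π/ω_d = 0.00311 s.

t_p ≈ 0.00311 s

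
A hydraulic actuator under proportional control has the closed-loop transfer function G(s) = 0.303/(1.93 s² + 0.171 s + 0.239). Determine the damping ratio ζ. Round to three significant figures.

Dividing through by 1.93: denominator becomes s² + 0.08860 s + 0.1238.
So ω_n = √0.1238 = 0.352 rad/s and ζ = 0.08860/(2·0.352) = 0.126.

ζ ≈ 0.126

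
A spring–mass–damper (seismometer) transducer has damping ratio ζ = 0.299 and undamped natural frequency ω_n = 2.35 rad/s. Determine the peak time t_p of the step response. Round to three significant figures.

t_p ≈ 1.40 s

The damped frequency is ω_d = ω_n√(1−ζ²) = 2.35·√(1−0.0894) = 2.24 rad/s.
Peak time t_p = π/ω_d = π/2.24 = 1.40 s.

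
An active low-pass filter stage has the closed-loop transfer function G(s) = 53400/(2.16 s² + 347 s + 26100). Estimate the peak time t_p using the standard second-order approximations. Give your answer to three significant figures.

Dividing through by 2.16: denominator becomes s² + 160.6 s + 12080.
So ω_n = √12080 = 110 rad/s and ζ = 160.6/(2·110) = 0.731.
ω_d = 110·√(1 − 0.731²) = 75.0 rad/s. t_p = π/ω_d = 0.0419 s.

t_p ≈ 0.0419 s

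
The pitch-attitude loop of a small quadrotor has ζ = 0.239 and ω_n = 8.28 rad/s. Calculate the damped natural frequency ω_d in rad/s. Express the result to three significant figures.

ω_d ≈ 8.04 rad/s

ω_d = ω_n√(1−ζ²) = 8.28·√0.943 = 8.04 rad/s.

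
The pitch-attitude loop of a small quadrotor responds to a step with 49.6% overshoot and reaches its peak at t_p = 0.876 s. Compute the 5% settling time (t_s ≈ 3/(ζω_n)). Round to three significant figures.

t_s ≈ 3.75 s

The overshoot fixes ζ = −ln(OS)/√(π²+ln²(OS)) = 0.218.
From t_p = π/ω_d, ω_d = π/0.876 = 3.59 rad/s, so ω_n = ω_d/√(1−ζ²) = 3.67 rad/s.
t_s ≈ 3/(ζω_n) = 3/(0.218·3.67) = 3.75 s.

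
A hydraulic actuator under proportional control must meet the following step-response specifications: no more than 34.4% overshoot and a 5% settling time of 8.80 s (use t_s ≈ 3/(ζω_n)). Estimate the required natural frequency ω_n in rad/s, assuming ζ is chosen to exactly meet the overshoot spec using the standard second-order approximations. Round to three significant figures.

ω_n ≈ 1.06 rad/s

From %OS = 100·exp(−πζ/√(1−ζ²)), invert to get ζ = −ln(OS)/√(π² + ln²(OS)) with OS = 0.344.
−ln 0.344 = 1.067, so ζ = 1.067/√(π² + 1.139) = 0.322.
From t_s ≈ 3/(ζω_n): ω_n = 3/(ζ·t_s) = 3/(0.322·8.80) = 1.06 rad/s.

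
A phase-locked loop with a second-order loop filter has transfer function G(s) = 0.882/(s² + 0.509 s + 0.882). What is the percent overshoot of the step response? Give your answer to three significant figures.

Comparing the denominator to s² + 2ζω_n s + ω_n²: ω_n = √0.882 = 0.939 rad/s, and 2ζω_n = 0.509 so ζ = 0.509/(2·0.939) = 0.271.
%OS = 100·exp(−πζ/√(1−ζ²)) = 41.3%.

%OS ≈ 41.3%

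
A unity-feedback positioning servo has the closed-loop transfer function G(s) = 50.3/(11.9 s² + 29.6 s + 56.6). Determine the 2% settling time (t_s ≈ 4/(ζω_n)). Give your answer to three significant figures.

t_s ≈ 3.22 s

Dividing through by 11.9: denominator becomes s² + 2.487 s + 4.756.
So ω_n = √4.756 = 2.18 rad/s and ζ = 2.487/(2·2.18) = 0.570.
t_s ≈ 4/(ζω_n) = 3.22 s.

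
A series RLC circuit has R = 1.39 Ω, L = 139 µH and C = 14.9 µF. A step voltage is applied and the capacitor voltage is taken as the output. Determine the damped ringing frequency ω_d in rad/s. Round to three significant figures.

For a series RLC circuit (capacitor voltage as output), ω_n = 1/√(LC) = 1/√(139 µH · 14.9 µF) = 22000 rad/s.
ζ = (R/2)·√(C/L) = (1.39/2)·√(14.9 µF/139 µH) = 0.228.
ω_d = 22000·√(1 − 0.228²) = 21400 rad/s.

ω_d ≈ 21400 rad/s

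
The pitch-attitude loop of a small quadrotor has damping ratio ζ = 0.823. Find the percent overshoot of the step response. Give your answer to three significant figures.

%OS ≈ 1.05%

For an underdamped second-order system, %OS = 100·exp(−πζ/√(1−ζ²)).
πζ/√(1−ζ²) = π·0.823/√(1−0.677) = 4.552, so %OS = 100·e^(−4.552) = 1.05%.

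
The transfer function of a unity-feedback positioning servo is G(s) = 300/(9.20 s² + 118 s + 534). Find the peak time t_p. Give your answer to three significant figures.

Dividing through by 9.20: denominator becomes s² + 12.83 s + 58.04.
So ω_n = √58.04 = 7.62 rad/s and ζ = 12.83/(2·7.62) = 0.842.
ω_d = ω_n√(1−ζ²) = 4.11 rad/s. t_p = π/ω_d = 0.764 s.

t_p ≈ 0.764 s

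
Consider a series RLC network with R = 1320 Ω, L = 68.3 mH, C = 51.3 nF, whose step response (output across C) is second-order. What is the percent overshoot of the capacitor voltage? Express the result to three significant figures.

%OS ≈ 11.2%

For a series RLC circuit (capacitor voltage as output), ω_n = 1/√(LC) = 1/√(68.3 mH · 51.3 nF) = 16900 rad/s.
ζ = (R/2)·√(C/L) = (1320/2)·√(51.3 nF/68.3 mH) = 0.572.
Overshoot: exp(−π·0.572/√(1−0.572²)) = 0.112, i.e. 11.2%.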